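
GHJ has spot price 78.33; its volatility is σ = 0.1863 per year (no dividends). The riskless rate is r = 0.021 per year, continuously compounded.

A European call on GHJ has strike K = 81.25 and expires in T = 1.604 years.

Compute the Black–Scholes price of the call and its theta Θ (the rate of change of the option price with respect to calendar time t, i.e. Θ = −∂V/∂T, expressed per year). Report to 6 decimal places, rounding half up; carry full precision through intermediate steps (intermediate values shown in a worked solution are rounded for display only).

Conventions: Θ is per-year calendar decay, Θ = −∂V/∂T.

σ√T = 0.1863·√1.604 = 0.235947
d₁ = (ln(S/K) + (r+σ²/2)T) / (σ√T) = (ln(78.33/81.25) + (0.021+0.1863²/2)·1.604) / 0.235947 = (-0.036600 + 0.061520) / 0.235947 = 0.105614
d₂ = d₁ − σ√T = 0.105614 − 0.235947 = -0.130333
e^{−rT} = 0.966877
N(d₁) = 0.542056,  N(d₂) = 0.448151
Call price V = S·N(d₁) − K·e^{−rT}·N(d₂) = 42.459233 − 35.206224 = 7.253009
φ(d₁) = (1/√(2π))·e^{−d₁²/2} = 0.396723
Θ = −S·φ(d₁)·σ/(2√T) − r·K·e^{−rT}·N(d₂) = −2.285582 − 0.739331 = -3.024912

price = 7.253009
Θ = -3.024912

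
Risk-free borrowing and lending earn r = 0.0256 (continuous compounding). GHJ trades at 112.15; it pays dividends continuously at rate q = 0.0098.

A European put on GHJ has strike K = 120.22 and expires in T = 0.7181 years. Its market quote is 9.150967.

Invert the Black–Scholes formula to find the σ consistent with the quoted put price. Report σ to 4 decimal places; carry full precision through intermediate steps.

At σ = 0.1328 the Black–Scholes value reproduces the quote:
σ√T = 0.1328·√0.7181 = 0.112536
d₁ = (ln(S/K) + (r−q+σ²/2)T) / (σ√T) = (ln(112.15/120.22) + (0.0256−0.0098+0.1328²/2)·0.7181) / 0.112536 = (-0.069486 + 0.017678) / 0.112536 = -0.460369
d₂ = d₁ − σ√T = -0.460369 − 0.112536 = -0.572905
e^{−rT} = 0.981785
e^{−qT} = 0.992987
N(−d₁) = 0.677374,  N(−d₂) = 0.716646
V = K·e^{−rT}·N(−d₂) − S·e^{−qT}·N(−d₁) = 84.585772 − 75.434805 = 9.150967 (matching the quote); vega is positive throughout, so no other σ reproduces this price

sigma = 0.1328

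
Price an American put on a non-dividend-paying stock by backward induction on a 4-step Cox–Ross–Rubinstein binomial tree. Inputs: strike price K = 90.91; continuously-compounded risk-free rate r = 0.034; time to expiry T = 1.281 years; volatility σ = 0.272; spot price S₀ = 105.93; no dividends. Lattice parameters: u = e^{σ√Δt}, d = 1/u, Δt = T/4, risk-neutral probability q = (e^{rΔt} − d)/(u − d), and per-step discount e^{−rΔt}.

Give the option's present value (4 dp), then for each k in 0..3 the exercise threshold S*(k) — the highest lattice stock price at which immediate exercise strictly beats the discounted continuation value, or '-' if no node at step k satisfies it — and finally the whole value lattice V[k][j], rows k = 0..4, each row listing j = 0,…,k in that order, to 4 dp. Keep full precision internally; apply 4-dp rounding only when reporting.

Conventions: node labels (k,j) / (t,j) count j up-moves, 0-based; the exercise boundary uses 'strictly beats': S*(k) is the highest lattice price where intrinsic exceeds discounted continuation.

Δt=0.32025  u=1.16641  d=0.85734  q=0.49702  discount=0.98917
step 4 (expiry): payoffs max(K−S,0) = 33.6803 13.0490 0.0000 0.0000 0.0000
step 3: (k=3,j=0): S=66.7530, K−S=24.1570, hold=23.1725 ⇒ V=24.1570 exercise | (k=3,j=1): S=90.8175, K−S=0.0925, hold=6.4923 ⇒ V=6.4923 continue | (k=3,j=2): S=123.5573, K−S=0.0000, hold=0.0000 ⇒ V=0.0000 continue | (k=3,j=3): S=168.0998, K−S=0.0000, hold=0.0000 ⇒ V=0.0000 continue  boundary S*=66.7530
step 2: (k=2,j=0): S=77.8610, K−S=13.0490, hold=15.2109 ⇒ V=15.2109 continue | (k=2,j=1): S=105.9300, K−S=0.0000, hold=3.2302 ⇒ V=3.2302 continue | (k=2,j=2): S=144.1179, K−S=0.0000, hold=0.0000 ⇒ V=0.0000 continue  boundary S*=-
step 1: (k=1,j=0): S=90.8175, K−S=0.0925, hold=9.1560 ⇒ V=9.1560 continue | (k=1,j=1): S=123.5573, K−S=0.0000, hold=1.6071 ⇒ V=1.6071 continue  boundary S*=-
step 0: (k=0,j=0): S=105.9300, K−S=0.0000, hold=5.3456 ⇒ V=5.3456 continue  boundary S*=-

price = 5.3456
boundary = - - - 66.7530
tree:
5.3456
9.1560 1.6071
15.2109 3.2302 0.0000
24.1570 6.4923 0.0000 0.0000
33.6803 13.0490 0.0000 0.0000 0.0000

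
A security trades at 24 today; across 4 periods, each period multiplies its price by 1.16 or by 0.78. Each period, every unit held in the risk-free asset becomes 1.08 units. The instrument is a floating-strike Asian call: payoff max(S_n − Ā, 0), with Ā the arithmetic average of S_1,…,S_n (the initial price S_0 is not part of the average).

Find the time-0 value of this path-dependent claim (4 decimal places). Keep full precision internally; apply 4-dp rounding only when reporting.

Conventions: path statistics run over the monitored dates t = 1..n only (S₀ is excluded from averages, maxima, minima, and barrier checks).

Under the martingale measure an up-move has probability p* = 0.7895; value the claim as the probability-weighted average of per-path payoffs, discounted 4 periods at R = 1.08.
Enumerate all 2^4 = 16 price paths (U = up ×1.16, D = down ×0.78); each path with k up-moves has probability p*^k·(1−p*)^(4−k).
DDDD: Ā=13.3986, payoff=0.0000, prob=0.001964
UDDD: Ā=19.9261, payoff=0.0000, prob=0.007366
DUDD: Ā=17.6461, payoff=0.0000, prob=0.007366
UUDD: Ā=26.2430, payoff=0.0000, prob=0.027624
DDUD: Ā=15.8677, payoff=0.0000, prob=0.007366
UDUD: Ā=23.5982, payoff=0.0000, prob=0.027624
DUUD: Ā=21.3182, payoff=0.0000, prob=0.027624
UUUD: Ā=31.7040, payoff=0.0000, prob=0.103590
DDDU: Ā=14.4806, payoff=0.0000, prob=0.007366
UDDU: Ā=21.5352, payoff=0.0000, prob=0.027624
DUDU: Ā=19.2552, payoff=0.3927, prob=0.027624
UUDU: Ā=28.6360, payoff=0.5840, prob=0.103590
DDUU: Ā=17.4768, payoff=2.1711, prob=0.027624
UDUU: Ā=25.9912, payoff=3.2288, prob=0.103590
DUUU: Ā=23.7112, payoff=5.5088, prob=0.103590
UUUU: Ā=35.2628, payoff=8.1925, prob=0.388464
Price = Σ prob·payoff / R^4 = 4.218943 / 1.360489 = 3.1010

price = 3.1010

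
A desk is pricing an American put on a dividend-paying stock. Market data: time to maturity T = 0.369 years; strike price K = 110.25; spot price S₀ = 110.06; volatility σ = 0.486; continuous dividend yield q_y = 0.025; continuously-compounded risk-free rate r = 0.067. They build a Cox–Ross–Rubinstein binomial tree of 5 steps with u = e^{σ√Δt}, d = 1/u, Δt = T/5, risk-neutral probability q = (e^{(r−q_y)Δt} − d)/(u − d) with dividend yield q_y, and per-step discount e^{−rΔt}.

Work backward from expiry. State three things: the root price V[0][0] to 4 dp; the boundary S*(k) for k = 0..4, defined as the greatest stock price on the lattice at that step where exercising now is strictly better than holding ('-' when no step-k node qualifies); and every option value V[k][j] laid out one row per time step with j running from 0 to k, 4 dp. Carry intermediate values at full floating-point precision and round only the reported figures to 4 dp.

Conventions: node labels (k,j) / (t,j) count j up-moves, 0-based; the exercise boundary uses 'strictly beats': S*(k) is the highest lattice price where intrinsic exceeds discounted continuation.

Δt=0.07380, u=1.14114, d=0.87632, q=0.47876, disc=e^(-rΔt)=0.99507
k=5 terminal: V=max(K-S,0) → 53.3732 36.1850 13.8026 0.0000 0.0000 0.0000
k=4: j=0 S=64.9044 intr=45.3456 cont=44.9214 V=45.3456[EX]; j=1 S=84.5185 intr=25.7315 cont=25.3435 V=25.7315[EX]; j=2 S=110.0600 intr=0.1900 cont=7.1589 V=7.1589[hold]; j=3 S=143.3201 intr=0.0000 cont=0.0000 V=0.0000[hold]; j=4 S=186.6314 intr=0.0000 cont=0.0000 V=0.0000[hold]  S*(4)=84.5185
k=3: j=0 S=74.0650 intr=36.1850 cont=35.7777 V=36.1850[EX]; j=1 S=96.4474 intr=13.8026 cont=16.7566 V=16.7566[hold]; j=2 S=125.5938 intr=0.0000 cont=3.7131 V=3.7131[hold]; j=3 S=163.5483 intr=0.0000 cont=0.0000 V=0.0000[hold]  S*(3)=74.0650
k=2: j=0 S=84.5185 intr=25.7315 cont=26.7508 V=26.7508[hold]; j=1 S=110.0600 intr=0.1900 cont=10.4600 V=10.4600[hold]; j=2 S=143.3201 intr=0.0000 cont=1.9258 V=1.9258[hold]  S*(2)=-
k=1: j=0 S=96.4474 intr=13.8026 cont=18.8578 V=18.8578[hold]; j=1 S=125.5938 intr=0.0000 cont=6.3427 V=6.3427[hold]  S*(1)=-
k=0: j=0 S=110.0600 intr=0.1900 cont=12.8026 V=12.8026[hold]  S*(0)=-

price = 12.8026
boundary = - - - 74.0650 84.5185
tree:
12.8026
18.8578 6.3427
26.7508 10.4600 1.9258
36.1850 16.7566 3.7131 0.0000
45.3456 25.7315 7.1589 0.0000 0.0000
53.3732 36.1850 13.8026 0.0000 0.0000 0.0000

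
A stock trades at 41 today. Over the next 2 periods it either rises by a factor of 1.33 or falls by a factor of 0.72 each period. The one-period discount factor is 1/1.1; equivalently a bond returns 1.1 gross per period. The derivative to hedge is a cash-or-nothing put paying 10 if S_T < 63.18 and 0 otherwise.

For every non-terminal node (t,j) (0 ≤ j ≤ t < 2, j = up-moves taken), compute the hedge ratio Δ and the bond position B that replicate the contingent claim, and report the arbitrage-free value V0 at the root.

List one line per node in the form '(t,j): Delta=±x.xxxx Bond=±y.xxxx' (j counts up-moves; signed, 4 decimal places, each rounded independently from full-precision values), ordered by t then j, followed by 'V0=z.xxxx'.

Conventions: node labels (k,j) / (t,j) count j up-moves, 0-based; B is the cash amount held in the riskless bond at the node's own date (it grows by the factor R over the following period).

(0,0): Delta=-0.2264 Bond=14.3412
(1,0): Delta=0.0000 Bond=9.0909
(1,1): Delta=-0.3006 Bond=19.8212
V0=5.0573

Since d<R<u, set p* = (R−d)/(u−d) = 0.6230; price each node as the discounted p*-expectation of its children.
Payoffs at expiry: V(2,0)=10.0000, V(2,1)=10.0000, V(2,2)=0.0000
(1,0): S=29.5200. Δ = (V_up−V_dn)/(S_up−S_dn) = (10.0000−10.0000)/(39.2616−21.2544) = 0.0000. V = [p*·10.0000 + (1−p*)·10.0000]/1.1 = 9.0909. B = V − Δ·S = 9.0909.
(1,1): S=54.5300. Δ = (V_up−V_dn)/(S_up−S_dn) = (0.0000−10.0000)/(72.5249−39.2616) = -0.3006. V = [p*·0.0000 + (1−p*)·10.0000]/1.1 = 3.4277. B = V − Δ·S = 19.8212.
(0,0): S=41.0000. Δ = (V_up−V_dn)/(S_up−S_dn) = (3.4277−9.0909)/(54.5300−29.5200) = -0.2264. V = [p*·3.4277 + (1−p*)·9.0909]/1.1 = 5.0573. B = V − Δ·S = 14.3412.
As a check, the time-0 holding Δ(0,0)·S0 + B(0,0) comes to 5.0573 — exactly V0.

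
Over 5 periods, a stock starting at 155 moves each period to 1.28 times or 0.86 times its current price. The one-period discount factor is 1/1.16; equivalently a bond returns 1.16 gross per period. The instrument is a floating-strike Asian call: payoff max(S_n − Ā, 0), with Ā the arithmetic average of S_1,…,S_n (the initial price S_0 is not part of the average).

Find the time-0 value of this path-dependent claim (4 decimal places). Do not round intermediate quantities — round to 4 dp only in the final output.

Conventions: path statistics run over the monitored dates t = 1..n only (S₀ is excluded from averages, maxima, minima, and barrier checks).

price = 38.2922

With p* = (R−d)/(u−d) = 0.7143, sum probability × payoff across the paths and divide by R^5.
Enumerate all 2^5 = 32 price paths (U = up ×1.28, D = down ×0.86); each path with k up-moves has probability p*^k·(1−p*)^(5−k).
DDDDD: Ā=100.8458, payoff=0.0000, prob=0.001904
UDDDD: Ā=150.0961, payoff=0.0000, prob=0.004760
DUDDD: Ā=137.0761, payoff=0.0000, prob=0.004760
UUDDD: Ā=204.0203, payoff=0.0000, prob=0.011900
DDUDD: Ā=125.8789, payoff=0.0000, prob=0.004760
UDUDD: Ā=187.3547, payoff=0.0000, prob=0.011900
DUUDD: Ā=174.3347, payoff=0.0000, prob=0.011900
UUUDD: Ā=259.4748, payoff=0.0000, prob=0.029750
DDDUD: Ā=116.2493, payoff=0.0000, prob=0.004760
UDDUD: Ā=173.0222, payoff=0.0000, prob=0.011900
DUDUD: Ā=160.0022, payoff=1.5254, prob=0.011900
UUDUD: Ā=238.1429, payoff=2.2704, prob=0.029750
DDUUD: Ā=148.8050, payoff=12.7226, prob=0.011900
UDUUD: Ā=221.4773, payoff=18.9360, prob=0.029750
DUUUD: Ā=208.4573, payoff=31.9560, prob=0.029750
UUUUD: Ā=310.2620, payoff=47.5625, prob=0.074374
DDDDU: Ā=107.9679, payoff=0.5585, prob=0.004760
UDDDU: Ā=160.6964, payoff=0.8313, prob=0.011900
DUDDU: Ā=147.6764, payoff=13.8513, prob=0.011900
UUDDU: Ā=219.7974, payoff=20.6159, prob=0.029750
DDUDU: Ā=136.4792, payoff=25.0485, prob=0.011900
UDUDU: Ā=203.1318, payoff=37.2815, prob=0.029750
DUUDU: Ā=190.1118, payoff=50.3015, prob=0.029750
UUUDU: Ā=282.9571, payoff=74.8674, prob=0.074374
DDDUU: Ā=126.8496, payoff=34.6781, prob=0.011900
UDDUU: Ā=188.7994, payoff=51.6139, prob=0.029750
DUDUU: Ā=175.7794, payoff=64.6339, prob=0.029750
UUDUU: Ā=261.6251, payoff=96.1994, prob=0.074374
DDUUU: Ā=164.5822, payoff=75.8311, prob=0.029750
UDUUU: Ā=244.9595, payoff=112.8650, prob=0.074374
DUUUU: Ā=231.9395, payoff=125.8850, prob=0.074374
UUUUU: Ā=345.2123, payoff=187.3637, prob=0.185934
Price = Σ prob·payoff / R^5 = 80.426710 / 2.100342 = 38.2922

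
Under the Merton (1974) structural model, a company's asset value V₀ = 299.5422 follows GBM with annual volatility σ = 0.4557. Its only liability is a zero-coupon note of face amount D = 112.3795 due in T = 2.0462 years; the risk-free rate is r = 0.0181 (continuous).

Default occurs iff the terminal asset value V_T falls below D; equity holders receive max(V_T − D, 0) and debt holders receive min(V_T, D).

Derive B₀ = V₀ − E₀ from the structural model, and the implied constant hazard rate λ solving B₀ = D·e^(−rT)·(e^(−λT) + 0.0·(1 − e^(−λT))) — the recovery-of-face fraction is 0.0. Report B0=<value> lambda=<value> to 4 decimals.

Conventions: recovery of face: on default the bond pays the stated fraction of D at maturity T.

B0=105.4162 lambda=0.0132

Equity is a call on the firm's assets struck at D = 112.3795:
d₁ = [ln(V₀/D) + (r + σ²/2)T] / (σ√T)
   = [ln(299.5422/112.3795) + (0.0181 + 0.5·0.4557²)·2.0462] / (0.4557·√2.0462)
   = [0.980374 + 0.249496] / 0.651858 = 1.886714
d₂ = d₁ − σ√T = 1.886714 − 0.651858 = 1.234855
N(d₁) = 0.970401,  N(d₂) = 0.891558,  e^(−rT) = 0.963641
E₀ = V₀·N(d₁) − D·e^(−rT)·N(d₂)
   = 299.5422·0.970401 − 112.3795·0.963641·0.891558 = 194.125984
B₀ = V₀ − E₀ = 299.5422 − 194.125984 = 105.416216
e^(−λT) = (B₀·e^(rT)/D − 0)/(1 − 0) = (105.4162·1.037731/112.3795 − 0)/1 = 0.97343036
λ = −ln(0.97343036)/2.0462 = 0.013160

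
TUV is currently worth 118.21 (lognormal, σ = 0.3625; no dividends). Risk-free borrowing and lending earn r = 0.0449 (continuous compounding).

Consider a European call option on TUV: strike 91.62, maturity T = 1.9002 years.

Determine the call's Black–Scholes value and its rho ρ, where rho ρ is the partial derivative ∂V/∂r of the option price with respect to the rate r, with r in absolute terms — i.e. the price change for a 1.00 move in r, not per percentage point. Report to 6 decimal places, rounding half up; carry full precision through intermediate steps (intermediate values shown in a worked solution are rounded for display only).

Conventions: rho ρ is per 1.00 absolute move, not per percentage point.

price = 41.311284
ρ = 106.578157

σ√T = 0.3625·√1.9002 = 0.499698
d₁ = (ln(S/K) + (r+σ²/2)T) / (σ√T) = (ln(118.21/91.62) + (0.0449+0.3625²/2)·1.9002) / 0.499698 = (0.254813 + 0.210168) / 0.499698 = 0.930524
d₂ = d₁ − σ√T = 0.930524 − 0.499698 = 0.430826
e^{−rT} = 0.918219
N(d₁) = 0.823950,  N(d₂) = 0.666703
Call price V = S·N(d₁) − K·e^{−rT}·N(d₂) = 97.399147 − 56.087863 = 41.311284
ρ = K·T·e^{−rT}·N(d₂) = 106.578157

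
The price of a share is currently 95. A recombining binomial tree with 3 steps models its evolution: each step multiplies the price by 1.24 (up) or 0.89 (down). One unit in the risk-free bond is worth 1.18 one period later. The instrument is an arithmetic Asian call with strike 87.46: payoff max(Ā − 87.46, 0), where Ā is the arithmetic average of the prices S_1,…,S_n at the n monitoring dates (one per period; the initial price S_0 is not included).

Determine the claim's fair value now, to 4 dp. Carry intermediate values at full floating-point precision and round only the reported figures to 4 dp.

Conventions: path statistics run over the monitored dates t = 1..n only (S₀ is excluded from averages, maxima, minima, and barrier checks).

With p* = (R−d)/(u−d) = 0.8286, sum probability × payoff across the paths and divide by R^3.
Enumerate all 2^3 = 8 price paths (U = up ×1.24, D = down ×0.89); each path with k up-moves has probability p*^k·(1−p*)^(3−k).
DDD: Ā=75.5905, payoff=0.0000, prob=0.005038
UDD: Ā=105.3171, payoff=17.8571, prob=0.024350
DUD: Ā=94.2338, payoff=6.7738, prob=0.024350
UUD: Ā=131.2920, payoff=43.8320, prob=0.117691
DDU: Ā=84.3696, payoff=0.0000, prob=0.024350
UDU: Ā=117.5487, payoff=30.0887, prob=0.117691
DUU: Ā=106.4654, payoff=19.0054, prob=0.117691
UUU: Ā=148.3338, payoff=60.8738, prob=0.568840
Price = Σ prob·payoff / R^3 = 46.163727 / 1.643032 = 28.0967

price = 28.0967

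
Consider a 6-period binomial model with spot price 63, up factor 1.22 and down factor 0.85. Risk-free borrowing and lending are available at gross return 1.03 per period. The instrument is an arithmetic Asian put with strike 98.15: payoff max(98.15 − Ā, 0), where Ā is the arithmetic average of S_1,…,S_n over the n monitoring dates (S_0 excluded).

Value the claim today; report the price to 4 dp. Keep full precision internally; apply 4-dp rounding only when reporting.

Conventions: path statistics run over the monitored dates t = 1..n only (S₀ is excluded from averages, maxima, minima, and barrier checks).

Set p* = 0.4865 (from d < R < u); the path-dependent value is the discounted p*-expectation over all price paths.
Enumerate all 2^6 = 64 price paths (U = up ×1.22, D = down ×0.85); each path with k up-moves has probability p*^k·(1−p*)^(6−k).
DDDDDD: Ā=37.0596, payoff=61.0904, prob=0.018336
UDDDDD: Ā=53.1914, payoff=44.9586, prob=0.017371
DUDDDD: Ā=49.3064, payoff=48.8436, prob=0.017371
UUDDDD: Ā=70.7692, payoff=27.3808, prob=0.016457
DDUDDD: Ā=46.0042, payoff=52.1458, prob=0.017371
UDUDDD: Ā=66.0295, payoff=32.1205, prob=0.016457
DUUDDD: Ā=62.1445, payoff=36.0055, prob=0.016457
UUUDDD: Ā=89.1957, payoff=8.9543, prob=0.015591
DDDUDD: Ā=43.1973, payoff=54.9527, prob=0.017371
UDDUDD: Ā=62.0008, payoff=36.1492, prob=0.016457
DUDUDD: Ā=58.1158, payoff=40.0342, prob=0.016457
UUDUDD: Ā=83.4132, payoff=14.7368, prob=0.015591
DDUUDD: Ā=54.8135, payoff=43.3365, prob=0.016457
UDUUDD: Ā=78.6735, payoff=19.4765, prob=0.015591
DUUUDD: Ā=74.7885, payoff=23.3615, prob=0.015591
UUUUDD: Ā=107.3436, payoff=0.0000, prob=0.014770
DDDDUD: Ā=40.8114, payoff=57.3386, prob=0.017371
UDDDUD: Ā=58.5764, payoff=39.5736, prob=0.016457
DUDDUD: Ā=54.6914, payoff=43.4586, prob=0.016457
UUDDUD: Ā=78.4982, payoff=19.6518, prob=0.015591
DDUDUD: Ā=51.3891, payoff=46.7609, prob=0.016457
UDUDUD: Ā=73.7585, payoff=24.3915, prob=0.015591
DUUDUD: Ā=69.8735, payoff=28.2765, prob=0.015591
UUUDUD: Ā=100.2890, payoff=0.0000, prob=0.014770
DDDUUD: Ā=48.5822, payoff=49.5678, prob=0.016457
UDDUUD: Ā=69.7297, payoff=28.4203, prob=0.015591
DUDUUD: Ā=65.8447, payoff=32.3053, prob=0.015591
UUDUUD: Ā=94.5066, payoff=3.6434, prob=0.014770
DDUUUD: Ā=62.5425, payoff=35.6075, prob=0.015591
UDUUUD: Ā=89.7669, payoff=8.3831, prob=0.014770
DUUUUD: Ā=85.8819, payoff=12.2681, prob=0.014770
UUUUUD: Ā=123.2657, payoff=0.0000, prob=0.013993
DDDDDU: Ā=38.7834, payoff=59.3666, prob=0.017371
UDDDDU: Ā=55.6656, payoff=42.4844, prob=0.016457
DUDDDU: Ā=51.7806, payoff=46.3694, prob=0.016457
UUDDDU: Ā=74.3204, payoff=23.8296, prob=0.015591
DDUDDU: Ā=48.4783, payoff=49.6717, prob=0.016457
UDUDDU: Ā=69.5807, payoff=28.5693, prob=0.015591
DUUDDU: Ā=65.6957, payoff=32.4543, prob=0.015591
UUUDDU: Ā=94.2926, payoff=3.8574, prob=0.014770
DDDUDU: Ā=45.6714, payoff=52.4786, prob=0.016457
UDDUDU: Ā=65.5519, payoff=32.5981, prob=0.015591
DUDUDU: Ā=61.6669, payoff=36.4831, prob=0.015591
UUDUDU: Ā=88.5102, payoff=9.6398, prob=0.014770
DDUUDU: Ā=58.3647, payoff=39.7853, prob=0.015591
UDUUDU: Ā=83.7705, payoff=14.3795, prob=0.014770
DUUUDU: Ā=79.8855, payoff=18.2645, prob=0.014770
UUUUDU: Ā=114.6591, payoff=0.0000, prob=0.013993
DDDDUU: Ā=43.2855, payoff=54.8645, prob=0.016457
UDDDUU: Ā=62.1275, payoff=36.0225, prob=0.015591
DUDDUU: Ā=58.2425, payoff=39.9075, prob=0.015591
UUDDUU: Ā=83.5951, payoff=14.5549, prob=0.014770
DDUDUU: Ā=54.9402, payoff=43.2098, prob=0.015591
UDUDUU: Ā=78.8554, payoff=19.2946, prob=0.014770
DUUDUU: Ā=74.9704, payoff=23.1796, prob=0.014770
UUUDUU: Ā=107.6046, payoff=0.0000, prob=0.013993
DDDUUU: Ā=52.1333, payoff=46.0167, prob=0.015591
UDDUUU: Ā=74.8267, payoff=23.3233, prob=0.014770
DUDUUU: Ā=70.9417, payoff=27.2083, prob=0.014770
UUDUUU: Ā=101.8221, payoff=0.0000, prob=0.013993
DDUUUU: Ā=67.6394, payoff=30.5106, prob=0.014770
UDUUUU: Ā=97.0824, payoff=1.0676, prob=0.013993
DUUUUU: Ā=93.1974, payoff=4.9526, prob=0.013993
UUUUUU: Ā=133.7657, payoff=0.0000, prob=0.013256
Price = Σ prob·payoff / R^6 = 29.599797 / 1.194052 = 24.7894

price = 24.7894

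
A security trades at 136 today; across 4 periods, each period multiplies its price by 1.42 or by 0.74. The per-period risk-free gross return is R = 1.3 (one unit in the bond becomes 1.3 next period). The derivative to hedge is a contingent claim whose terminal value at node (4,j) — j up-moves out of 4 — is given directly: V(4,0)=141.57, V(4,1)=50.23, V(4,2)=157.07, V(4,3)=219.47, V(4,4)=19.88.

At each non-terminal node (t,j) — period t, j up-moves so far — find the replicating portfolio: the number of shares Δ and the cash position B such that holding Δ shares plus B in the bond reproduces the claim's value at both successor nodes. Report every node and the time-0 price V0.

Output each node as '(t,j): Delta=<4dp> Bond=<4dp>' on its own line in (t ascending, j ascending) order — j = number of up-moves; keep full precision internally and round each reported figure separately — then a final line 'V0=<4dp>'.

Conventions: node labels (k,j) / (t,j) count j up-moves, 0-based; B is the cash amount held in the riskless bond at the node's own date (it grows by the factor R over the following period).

No-arbitrage ⇒ martingale measure with p* = (R−d)/(u−d) = 0.8235.
Expiry values: V(4,0)=141.5700, V(4,1)=50.2300, V(4,2)=157.0700, V(4,3)=219.4700, V(4,4)=19.8800
  t=3,j=0: stock 55.1105 → up 78.2569 (V=50.2300), down 40.7817 (V=141.5700). Price 51.0376; hedge Δ=-2.4374, bond B=185.3611.
  t=3,j=1: stock 105.7525 → up 150.1686 (V=157.0700), down 78.2569 (V=50.2300). Price 106.3199; hedge Δ=1.4857, bond B=-50.7977.
  t=3,j=2: stock 202.9305 → up 288.1613 (V=219.4700), down 150.1686 (V=157.0700). Price 160.3525; hedge Δ=0.4522, bond B=68.5878.
  t=3,j=3: stock 389.4072 → up 552.9582 (V=19.8800), down 288.1613 (V=219.4700). Price 42.3860; hedge Δ=-0.7537, bond B=335.9007.
  t=2,j=0: stock 74.4736 → up 105.7525 (V=106.3199), down 55.1105 (V=51.0376). Price 74.2802; hedge Δ=1.0916, bond B=-7.0174.
  t=2,j=1: stock 142.9088 → up 202.9305 (V=160.3525), down 105.7525 (V=106.3199). Price 116.0133; hedge Δ=0.5560, bond B=36.5537.
  t=2,j=2: stock 274.2304 → up 389.4072 (V=42.3860), down 202.9305 (V=160.3525). Price 48.6181; hedge Δ=-0.6326, bond B=222.0983.
  t=1,j=0: stock 100.6400 → up 142.9088 (V=116.0133), down 74.4736 (V=74.2802). Price 83.5759; hedge Δ=0.6098, bond B=22.2036.
  t=1,j=1: stock 193.1200 → up 274.2304 (V=48.6181), down 142.9088 (V=116.0133). Price 46.5472; hedge Δ=-0.5132, bond B=145.6578.
  t=0,j=0: stock 136.0000 → up 193.1200 (V=46.5472), down 100.6400 (V=83.5759). Price 40.8321; hedge Δ=-0.4004, bond B=95.2860.
Verification: the root portfolio costs Δ(0,0)·S0 + B(0,0) = 40.8321, matching V0.

(0,0): Delta=-0.4004 Bond=95.2860
(1,0): Delta=0.6098 Bond=22.2036
(1,1): Delta=-0.5132 Bond=145.6578
(2,0): Delta=1.0916 Bond=-7.0174
(2,1): Delta=0.5560 Bond=36.5537
(2,2): Delta=-0.6326 Bond=222.0983
(3,0): Delta=-2.4374 Bond=185.3611
(3,1): Delta=1.4857 Bond=-50.7977
(3,2): Delta=0.4522 Bond=68.5878
(3,3): Delta=-0.7537 Bond=335.9007
V0=40.8321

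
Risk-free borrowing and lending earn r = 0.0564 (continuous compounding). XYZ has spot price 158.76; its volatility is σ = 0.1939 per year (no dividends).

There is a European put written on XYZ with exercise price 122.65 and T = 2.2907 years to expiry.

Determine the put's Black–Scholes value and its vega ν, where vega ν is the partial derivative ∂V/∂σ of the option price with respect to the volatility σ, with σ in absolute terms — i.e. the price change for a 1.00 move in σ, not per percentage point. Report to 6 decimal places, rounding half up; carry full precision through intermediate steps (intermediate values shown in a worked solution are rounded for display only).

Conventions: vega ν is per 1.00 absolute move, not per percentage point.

price = 1.663812
ν = 32.715563

σ√T = 0.1939·√2.2907 = 0.293469
d₁ = (ln(S/K) + (r+σ²/2)T) / (σ√T) = (ln(158.76/122.65) + (0.0564+0.1939²/2)·2.2907) / 0.293469 = (0.258059 + 0.172257) / 0.293469 = 1.466310
d₂ = d₁ − σ√T = 1.466310 − 0.293469 = 1.172842
e^{−rT} = 0.878802
N(−d₁) = 0.071282,  N(−d₂) = 0.120430
Put price V = K·e^{−rT}·N(−d₂) − S·N(−d₁) = 12.980524 − 11.316712 = 1.663812
φ(d₁) = (1/√(2π))·e^{−d₁²/2} = 0.136154
ν = S·φ(d₁)·√T = 32.715563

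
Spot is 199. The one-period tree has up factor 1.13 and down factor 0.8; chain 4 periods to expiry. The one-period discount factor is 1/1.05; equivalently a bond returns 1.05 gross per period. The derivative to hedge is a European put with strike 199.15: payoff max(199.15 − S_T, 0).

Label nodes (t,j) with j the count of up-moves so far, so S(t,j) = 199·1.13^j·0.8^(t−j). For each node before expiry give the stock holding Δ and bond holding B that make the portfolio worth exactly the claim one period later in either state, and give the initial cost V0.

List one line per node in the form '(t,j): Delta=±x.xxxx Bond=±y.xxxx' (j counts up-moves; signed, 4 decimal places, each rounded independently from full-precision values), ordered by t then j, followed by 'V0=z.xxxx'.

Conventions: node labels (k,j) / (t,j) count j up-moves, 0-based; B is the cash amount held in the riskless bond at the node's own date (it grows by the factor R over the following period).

The replicating-portfolio and risk-neutral prices coincide; use p* = (1.05−0.8)/(1.13−0.8) = 0.7576 for the latter.
At maturity the claim pays: V(4,0)=117.6396, V(4,1)=84.0166, V(4,2)=36.5240, V(4,3)=0.0000, V(4,4)=0.0000
Node (3,0) S=101.8880: V=(p*·84.0166+(1−p*)·117.6396)/1.05=87.7787; Δ=(84.0166−117.6396)/(115.1334−81.5104)=-1.0000; B=V−Δ·S=189.6667
Node (3,1) S=143.9168: V=(p*·36.5240+(1−p*)·84.0166)/1.05=45.7499; Δ=(36.5240−84.0166)/(162.6260−115.1334)=-1.0000; B=V−Δ·S=189.6667
Node (3,2) S=203.2825: V=(p*·0.0000+(1−p*)·36.5240)/1.05=8.4327; Δ=(0.0000−36.5240)/(229.7092−162.6260)=-0.5445; B=V−Δ·S=119.1115
Node (3,3) S=287.1365: V=(p*·0.0000+(1−p*)·0.0000)/1.05=0.0000; Δ=(0.0000−0.0000)/(324.4642−229.7092)=0.0000; B=V−Δ·S=0.0000
Node (2,0) S=127.3600: V=(p*·45.7499+(1−p*)·87.7787)/1.05=53.2749; Δ=(45.7499−87.7787)/(143.9168−101.8880)=-1.0000; B=V−Δ·S=180.6349
Node (2,1) S=179.8960: V=(p*·8.4327+(1−p*)·45.7499)/1.05=16.6469; Δ=(8.4327−45.7499)/(203.2825−143.9168)=-0.6286; B=V−Δ·S=129.7293
Node (2,2) S=254.1031: V=(p*·0.0000+(1−p*)·8.4327)/1.05=1.9469; Δ=(0.0000−8.4327)/(287.1365−203.2825)=-0.1006; B=V−Δ·S=27.5005
Node (1,0) S=159.2000: V=(p*·16.6469+(1−p*)·53.2749)/1.05=24.3109; Δ=(16.6469−53.2749)/(179.8960−127.3600)=-0.6972; B=V−Δ·S=135.3048
Node (1,1) S=224.8700: V=(p*·1.9469+(1−p*)·16.6469)/1.05=5.2482; Δ=(1.9469−16.6469)/(254.1031−179.8960)=-0.1981; B=V−Δ·S=49.7936
Node (0,0) S=199.0000: V=(p*·5.2482+(1−p*)·24.3109)/1.05=9.3995; Δ=(5.2482−24.3109)/(224.8700−159.2000)=-0.2903; B=V−Δ·S=67.1653
Check: Δ(0,0)·S0 + B(0,0) = 9.3995 = V0.

(0,0): Delta=-0.2903 Bond=67.1653
(1,0): Delta=-0.6972 Bond=135.3048
(1,1): Delta=-0.1981 Bond=49.7936
(2,0): Delta=-1.0000 Bond=180.6349
(2,1): Delta=-0.6286 Bond=129.7293
(2,2): Delta=-0.1006 Bond=27.5005
(3,0): Delta=-1.0000 Bond=189.6667
(3,1): Delta=-1.0000 Bond=189.6667
(3,2): Delta=-0.5445 Bond=119.1115
(3,3): Delta=0.0000 Bond=0.0000
V0=9.3995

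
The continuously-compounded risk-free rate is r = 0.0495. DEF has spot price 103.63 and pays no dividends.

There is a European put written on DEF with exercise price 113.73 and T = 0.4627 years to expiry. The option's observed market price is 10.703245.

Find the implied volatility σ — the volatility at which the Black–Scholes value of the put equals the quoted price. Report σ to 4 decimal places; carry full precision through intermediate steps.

At σ = 0.2141 the Black–Scholes value reproduces the quote:
σ√T = 0.2141·√0.4627 = 0.145635
d₁ = (ln(S/K) + (r+σ²/2)T) / (σ√T) = (ln(103.63/113.73) + (0.0495+0.2141²/2)·0.4627) / 0.145635 = (-0.093000 + 0.033508) / 0.145635 = -0.408499
d₂ = d₁ − σ√T = -0.408499 − 0.145635 = -0.554135
e^{−rT} = 0.977357
N(−d₁) = 0.658546,  N(−d₂) = 0.710257
V = K·e^{−rT}·N(−d₂) − S·N(−d₁) = 78.948414 − 68.245169 = 10.703245 (the quoted price), and the Black–Scholes price is strictly increasing in σ, so σ is unique

sigma = 0.2141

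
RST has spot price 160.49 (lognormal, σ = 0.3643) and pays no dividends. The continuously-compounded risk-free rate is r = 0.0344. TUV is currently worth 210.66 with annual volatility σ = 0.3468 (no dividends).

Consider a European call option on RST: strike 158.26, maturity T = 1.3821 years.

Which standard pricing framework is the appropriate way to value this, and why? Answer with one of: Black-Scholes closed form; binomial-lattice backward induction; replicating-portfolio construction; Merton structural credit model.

framework: Black-Scholes closed form

Key observation: a European-exercise option on RST struck at 158.26 — a GBM underlying with constant parameters — admits an analytic price: the data contain no early exercise, no discrete tree, no debt structure.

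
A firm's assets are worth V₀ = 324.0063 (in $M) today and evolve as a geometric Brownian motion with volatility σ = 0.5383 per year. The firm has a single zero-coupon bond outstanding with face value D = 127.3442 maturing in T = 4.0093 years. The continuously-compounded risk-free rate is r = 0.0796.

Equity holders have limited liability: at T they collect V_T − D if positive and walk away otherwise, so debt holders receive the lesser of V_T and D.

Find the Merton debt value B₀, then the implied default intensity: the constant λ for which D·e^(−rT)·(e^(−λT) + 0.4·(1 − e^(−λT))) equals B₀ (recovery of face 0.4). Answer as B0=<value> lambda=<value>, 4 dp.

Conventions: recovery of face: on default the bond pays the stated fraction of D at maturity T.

With assets at 324.0063 and a single debt payment of 127.3442 at 4.0093 years:
d₁ = [ln(V₀/D) + (r + σ²/2)T] / (σ√T)
   = [ln(324.0063/127.3442) + (0.0796 + 0.5·0.5383²)·4.0093] / (0.5383·√4.0093)
   = [0.933869 + 0.900021] / 1.077851 = 1.701433
d₂ = d₁ − σ√T = 1.701433 − 1.077851 = 0.623582
N(d₁) = 0.955569,  N(d₂) = 0.733549,  e^(−rT) = 0.726774
E₀ = V₀·N(d₁) − D·e^(−rT)·N(d₂)
   = 324.0063·0.955569 − 127.3442·0.726774·0.733549 = 241.720170
B₀ = V₀ − E₀ = 324.0063 − 241.720170 = 82.286130
e^(−λT) = (B₀·e^(rT)/D − 0.4)/(1 − 0.4) = (82.2861·1.375944/127.3442 − 0.4)/0.6 = 0.81515835
λ = −ln(0.81515835)/4.0093 = 0.050975

B0=82.2861 lambda=0.0510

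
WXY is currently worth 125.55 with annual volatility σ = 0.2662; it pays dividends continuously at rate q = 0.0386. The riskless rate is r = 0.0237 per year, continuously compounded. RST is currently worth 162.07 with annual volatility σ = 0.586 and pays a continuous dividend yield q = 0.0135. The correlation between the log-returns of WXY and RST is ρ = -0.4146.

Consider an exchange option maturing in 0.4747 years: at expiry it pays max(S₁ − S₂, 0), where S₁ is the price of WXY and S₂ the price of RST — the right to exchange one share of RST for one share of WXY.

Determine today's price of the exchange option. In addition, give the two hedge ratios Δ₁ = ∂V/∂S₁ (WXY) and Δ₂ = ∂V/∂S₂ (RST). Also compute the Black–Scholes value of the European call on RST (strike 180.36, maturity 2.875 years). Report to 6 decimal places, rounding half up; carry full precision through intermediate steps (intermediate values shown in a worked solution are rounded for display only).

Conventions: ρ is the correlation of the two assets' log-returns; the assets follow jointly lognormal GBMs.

σ_eff = √(σ₁² + σ₂² − 2ρσ₁σ₂) = √(0.2662² + 0.586² − 2·-0.4146·0.2662·0.586) = 0.737298
d₁ = (ln(S₁/S₂) + (q₂ − q₁ + σ_eff²/2)T) / (σ_eff√T) = (ln(125.55/162.07) + (0.0135 − 0.0386 + 0.271804)·0.4747) / 0.507987 = -0.272082
d₂ = d₁ − σ_eff√T = -0.272082 − 0.507987 = -0.780068
N(d₁) = 0.392780,  N(d₂) = 0.217675
V = S₁·e^{−q₁T}·N(d₁) − S₂·e^{−q₂T}·N(d₂) = 48.418123 − 35.053275 = 13.364847
Δ₁ = e^{−q₁T}·N(d₁) = 0.385648;  Δ₂ = −e^{−q₂T}·N(d₂) = -0.216285
[vanilla: RST call K=180.36]
σ√T = 0.586·√2.875 = 0.993611
d₁ = (ln(S/K) + (r−q+σ²/2)T) / (σ√T) = (ln(162.07/180.36) + (0.0237−0.0135+0.586²/2)·2.875) / 0.993611 = (-0.106927 + 0.522957) / 0.993611 = 0.418705
d₂ = d₁ − σ√T = 0.418705 − 0.993611 = -0.574906
e^{−rT} = 0.934132
e^{−qT} = 0.961931
N(d₁) = 0.662284,  N(d₂) = 0.282677
price = S·e^{−qT}·N(d₁) − K·e^{−rT}·N(d₂) = 103.250217 − 47.625501 = 55.624716

exchange price = 13.364847
Δ1 = 0.385648
Δ2 = -0.216285
price(RST call K=180.36) = 55.624716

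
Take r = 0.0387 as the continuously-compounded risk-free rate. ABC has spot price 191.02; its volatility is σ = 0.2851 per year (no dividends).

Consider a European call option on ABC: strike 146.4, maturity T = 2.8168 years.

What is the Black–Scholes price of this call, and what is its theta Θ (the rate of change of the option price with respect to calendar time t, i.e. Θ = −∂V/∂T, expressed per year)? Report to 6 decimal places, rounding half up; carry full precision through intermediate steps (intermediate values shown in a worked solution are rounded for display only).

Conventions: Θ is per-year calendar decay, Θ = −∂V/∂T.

price = 68.955640
Θ = -7.427135

σ√T = 0.2851·√2.8168 = 0.478493
d₁ = (ln(S/K) + (r+σ²/2)T) / (σ√T) = (ln(191.02/146.4) + (0.0387+0.2851²/2)·2.8168) / 0.478493 = (0.266036 + 0.223488) / 0.478493 = 1.023053
d₂ = d₁ − σ√T = 1.023053 − 0.478493 = 0.544560
e^{−rT} = 0.896721
N(d₁) = 0.846859,  N(d₂) = 0.706972
Call price V = S·N(d₁) − K·e^{−rT}·N(d₂) = 161.766930 − 92.811290 = 68.955640
φ(d₁) = (1/√(2π))·e^{−d₁²/2} = 0.236394
Θ = −S·φ(d₁)·σ/(2√T) − r·K·e^{−rT}·N(d₂) = −3.835339 − 3.591797 = -7.427135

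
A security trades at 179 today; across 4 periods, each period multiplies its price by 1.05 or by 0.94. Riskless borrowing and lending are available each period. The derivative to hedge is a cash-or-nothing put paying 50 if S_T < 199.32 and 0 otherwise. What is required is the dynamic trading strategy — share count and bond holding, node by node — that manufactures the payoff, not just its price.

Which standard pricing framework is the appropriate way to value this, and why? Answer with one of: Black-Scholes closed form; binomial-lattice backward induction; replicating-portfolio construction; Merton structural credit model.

Key observation: a price alone would not answer the question — the per-node share/bond construction on the spot-179, 1.05/0.94 tree is required, and only the replicating-portfolio method yields it.

framework: replicating-portfolio construction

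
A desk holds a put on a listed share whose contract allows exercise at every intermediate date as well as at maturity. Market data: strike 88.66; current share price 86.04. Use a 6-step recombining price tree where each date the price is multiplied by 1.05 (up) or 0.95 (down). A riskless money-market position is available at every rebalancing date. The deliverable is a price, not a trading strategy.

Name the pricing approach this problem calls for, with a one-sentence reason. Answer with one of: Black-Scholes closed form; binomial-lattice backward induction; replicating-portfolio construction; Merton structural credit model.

Key observation: the put (strike 88.66 on spot 86.04) is American-style on a 6-step discrete price model, so the early-exercise decision at every node requires stepwise backward valuation — a closed form cannot price the exercise right.

framework: binomial-lattice backward induction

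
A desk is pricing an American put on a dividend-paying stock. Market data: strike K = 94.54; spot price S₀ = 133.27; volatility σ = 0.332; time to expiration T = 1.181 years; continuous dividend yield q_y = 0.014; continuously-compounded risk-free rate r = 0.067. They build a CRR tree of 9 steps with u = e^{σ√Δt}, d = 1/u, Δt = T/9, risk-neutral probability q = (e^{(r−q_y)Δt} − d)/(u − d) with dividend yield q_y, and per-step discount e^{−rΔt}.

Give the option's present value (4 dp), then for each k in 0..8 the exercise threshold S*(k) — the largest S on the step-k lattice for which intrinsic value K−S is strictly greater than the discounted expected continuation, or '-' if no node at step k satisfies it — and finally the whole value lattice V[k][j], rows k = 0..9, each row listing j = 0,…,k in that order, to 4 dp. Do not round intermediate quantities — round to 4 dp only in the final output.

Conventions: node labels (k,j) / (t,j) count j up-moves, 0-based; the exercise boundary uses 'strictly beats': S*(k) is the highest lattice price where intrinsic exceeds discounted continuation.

Δt=0.13122, u=1.12780, d=0.88668, q=0.49891, disc=e^(-rΔt)=0.99125
k=9 terminal: V=max(K-S,0) → 49.3902 37.1128 21.4970 1.6348 0.0000 0.0000 0.0000 0.0000 0.0000 0.0000
k=8: j=0 S=50.9198 intr=43.6202 cont=42.8861 V=43.6202[EX]; j=1 S=64.7661 intr=29.7739 cont=29.0652 V=29.7739[EX]; j=2 S=82.3777 intr=12.1623 cont=11.4860 V=12.1623[EX]; j=3 S=104.7782 intr=0.0000 cont=0.8120 V=0.8120[hold]; j=4 S=133.2700 intr=0.0000 cont=0.0000 V=0.0000[hold]; j=5 S=169.5094 intr=0.0000 cont=0.0000 V=0.0000[hold]; j=6 S=215.6033 intr=0.0000 cont=0.0000 V=0.0000[hold]; j=7 S=274.2311 intr=0.0000 cont=0.0000 V=0.0000[hold]; j=8 S=348.8014 intr=0.0000 cont=0.0000 V=0.0000[hold]  S*(8)=82.3777
k=7: j=0 S=57.4272 intr=37.1128 cont=36.3907 V=37.1128[EX]; j=1 S=73.0430 intr=21.4970 cont=20.8035 V=21.4970[EX]; j=2 S=92.9052 intr=1.6348 cont=6.4426 V=6.4426[hold]; j=3 S=118.1685 intr=0.0000 cont=0.4033 V=0.4033[hold]; j=4 S=150.3014 intr=0.0000 cont=0.0000 V=0.0000[hold]; j=5 S=191.1721 intr=0.0000 cont=0.0000 V=0.0000[hold]; j=6 S=243.1566 intr=0.0000 cont=0.0000 V=0.0000[hold]; j=7 S=309.2769 intr=0.0000 cont=0.0000 V=0.0000[hold]  S*(7)=73.0430
k=6: j=0 S=64.7661 intr=29.7739 cont=29.0652 V=29.7739[EX]; j=1 S=82.3777 intr=12.1623 cont=13.8637 V=13.8637[hold]; j=2 S=104.7782 intr=0.0000 cont=3.3995 V=3.3995[hold]; j=3 S=133.2700 intr=0.0000 cont=0.2003 V=0.2003[hold]; j=4 S=169.5094 intr=0.0000 cont=0.0000 V=0.0000[hold]; j=5 S=215.6033 intr=0.0000 cont=0.0000 V=0.0000[hold]; j=6 S=274.2311 intr=0.0000 cont=0.0000 V=0.0000[hold]  S*(6)=64.7661
k=5: j=0 S=73.0430 intr=21.4970 cont=21.6449 V=21.6449[hold]; j=1 S=92.9052 intr=1.6348 cont=8.5673 V=8.5673[hold]; j=2 S=118.1685 intr=0.0000 cont=1.7876 V=1.7876[hold]; j=3 S=150.3014 intr=0.0000 cont=0.0995 V=0.0995[hold]; j=4 S=191.1721 intr=0.0000 cont=0.0000 V=0.0000[hold]; j=5 S=243.1566 intr=0.0000 cont=0.0000 V=0.0000[hold]  S*(5)=-
k=4: j=0 S=82.3777 intr=12.1623 cont=14.9879 V=14.9879[hold]; j=1 S=104.7782 intr=0.0000 cont=5.1394 V=5.1394[hold]; j=2 S=133.2700 intr=0.0000 cont=0.9371 V=0.9371[hold]; j=3 S=169.5094 intr=0.0000 cont=0.0494 V=0.0494[hold]; j=4 S=215.6033 intr=0.0000 cont=0.0000 V=0.0000[hold]  S*(4)=-
k=3: j=0 S=92.9052 intr=1.6348 cont=9.9862 V=9.9862[hold]; j=1 S=118.1685 intr=0.0000 cont=3.0162 V=3.0162[hold]; j=2 S=150.3014 intr=0.0000 cont=0.4899 V=0.4899[hold]; j=3 S=191.1721 intr=0.0000 cont=0.0245 V=0.0245[hold]  S*(3)=-
k=2: j=0 S=104.7782 intr=0.0000 cont=6.4518 V=6.4518[hold]; j=1 S=133.2700 intr=0.0000 cont=1.7404 V=1.7404[hold]; j=2 S=169.5094 intr=0.0000 cont=0.2555 V=0.2555[hold]  S*(2)=-
k=1: j=0 S=118.1685 intr=0.0000 cont=4.0653 V=4.0653[hold]; j=1 S=150.3014 intr=0.0000 cont=0.9908 V=0.9908[hold]  S*(1)=-
k=0: j=0 S=133.2700 intr=0.0000 cont=2.5092 V=2.5092[hold]  S*(0)=-

price = 2.5092
boundary = - - - - - - 64.7661 73.0430 82.3777
tree:
2.5092
4.0653 0.9908
6.4518 1.7404 0.2555
9.9862 3.0162 0.4899 0.0245
14.9879 5.1394 0.9371 0.0494 0.0000
21.6449 8.5673 1.7876 0.0995 0.0000 0.0000
29.7739 13.8637 3.3995 0.2003 0.0000 0.0000 0.0000
37.1128 21.4970 6.4426 0.4033 0.0000 0.0000 0.0000 0.0000
43.6202 29.7739 12.1623 0.8120 0.0000 0.0000 0.0000 0.0000 0.0000
49.3902 37.1128 21.4970 1.6348 0.0000 0.0000 0.0000 0.0000 0.0000 0.0000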